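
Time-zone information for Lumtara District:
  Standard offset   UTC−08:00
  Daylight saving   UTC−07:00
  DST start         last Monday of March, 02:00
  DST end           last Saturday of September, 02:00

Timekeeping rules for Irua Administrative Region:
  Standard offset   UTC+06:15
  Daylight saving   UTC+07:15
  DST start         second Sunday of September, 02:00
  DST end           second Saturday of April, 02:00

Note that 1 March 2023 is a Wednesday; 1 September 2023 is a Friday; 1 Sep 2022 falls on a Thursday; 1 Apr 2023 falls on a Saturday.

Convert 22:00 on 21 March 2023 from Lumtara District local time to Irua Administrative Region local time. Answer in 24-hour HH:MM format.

13:15

1 March 2023 is a Wednesday, so Mondays fall on 6, 13, 20, 27; the last is March 27.
1 September 2023 is a Friday, so Saturdays fall on 2, 9, 16, 23, 30; the last is September 30.
21 March 2023 does not fall between 27 March and 30 September, so daylight saving is not in effect and Lumtara District is at UTC−08:00.
22:00 Lumtara District + 8h = 06:00 UTC (rolling into the next day, 22 March 2023).
1 September 2022 is a Thursday, so the first Sunday is September 4 and the second is September 11.
1 April 2023 is a Saturday, so the first Saturday is April 1 and the second is April 8.
At the standard offset (UTC+06:15), 06:00 UTC + 6h15m = 12:15 Irua Administrative Region standard time.
The standard-time date in Irua Administrative Region, 22 March 2023, falls between 11 September 2022 and 8 April 2023, so daylight saving is in effect and Irua Administrative Region is at UTC+07:15.
06:00 UTC + 7h15m = 13:15 Irua Administrative Region.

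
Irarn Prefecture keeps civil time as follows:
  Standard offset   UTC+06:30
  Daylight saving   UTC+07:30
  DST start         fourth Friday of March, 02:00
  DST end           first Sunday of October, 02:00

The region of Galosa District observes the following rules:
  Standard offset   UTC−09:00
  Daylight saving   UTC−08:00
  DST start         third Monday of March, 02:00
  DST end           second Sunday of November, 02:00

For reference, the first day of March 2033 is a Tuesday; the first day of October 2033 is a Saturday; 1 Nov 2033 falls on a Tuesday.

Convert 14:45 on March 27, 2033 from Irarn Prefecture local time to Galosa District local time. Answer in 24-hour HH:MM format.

23:15

1 March 2033 is a Tuesday, so the first Friday is March 4 and the fourth is March 25.
1 October 2033 is a Saturday, so the first Sunday is October 2.
March 27, 2033 falls between 25 March and 2 October, so daylight saving is in effect and Irarn Prefecture is at UTC+07:30.
14:45 Irarn Prefecture − 7h30m = 07:15 UTC.
1 March 2033 is a Tuesday, so the first Monday is March 7 and the third is March 21.
1 November 2033 is a Tuesday, so the first Sunday is November 6 and the second is November 13.
At the standard offset (UTC−09:00), 07:15 UTC − 9h = 22:15 Galosa District standard time (rolling into the previous day, 26 March 2033).
Daylight saving runs 21 March – 13 November; the standard-time date in Galosa District, March 26, 2033, is inside that window, so Galosa District is at UTC−08:00.
07:15 UTC − 8h = 23:15 Galosa District (rolling into the previous day, 26 March 2033).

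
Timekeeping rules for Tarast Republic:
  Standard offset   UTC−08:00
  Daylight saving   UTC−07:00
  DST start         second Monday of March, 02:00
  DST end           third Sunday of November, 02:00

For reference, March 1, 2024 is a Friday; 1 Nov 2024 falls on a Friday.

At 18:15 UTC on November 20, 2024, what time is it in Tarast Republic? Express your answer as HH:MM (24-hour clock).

10:15

1 March 2024 is a Friday, so the first Monday is March 4 and the second is March 11.
1 November 2024 is a Friday, so the first Sunday is November 3 and the third is November 17.
At the standard offset (UTC−08:00), 18:15 UTC − 8h = 10:15 Tarast Republic standard time.
Daylight saving runs 11 March – 17 November; the standard-time date in Tarast Republic, November 20, 2024, is outside that window, so Tarast Republic is on standard time at UTC−08:00.
18:15 UTC − 8h = 10:15 local.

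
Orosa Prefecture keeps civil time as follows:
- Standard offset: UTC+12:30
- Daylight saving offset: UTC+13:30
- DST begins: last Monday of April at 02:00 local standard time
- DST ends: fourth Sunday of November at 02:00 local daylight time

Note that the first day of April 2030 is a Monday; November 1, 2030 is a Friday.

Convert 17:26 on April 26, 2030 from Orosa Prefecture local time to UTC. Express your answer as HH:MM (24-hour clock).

04:56

1 April 2030 is a Monday, so Mondays fall on 1, 8, 15, 22, 29; the last is April 29.
1 November 2030 is a Friday, so the first Sunday is November 3 and the fourth is November 24.
April 26, 2030 is outside the daylight-saving period (29 April – 24 November), so Orosa Prefecture is on standard time, UTC+12:30.
17:26 local − 12h30m = 04:56 UTC.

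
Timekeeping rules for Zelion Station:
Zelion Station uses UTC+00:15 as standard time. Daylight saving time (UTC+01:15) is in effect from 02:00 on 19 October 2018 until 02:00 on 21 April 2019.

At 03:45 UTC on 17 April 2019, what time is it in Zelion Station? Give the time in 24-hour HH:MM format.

05:00

At the standard offset (UTC+00:15), 03:45 UTC + 0h15m = 04:00 Zelion Station standard time.
Daylight saving runs 19 October 2018 – 21 April 2019; the standard-time date in Zelion Station, 17 April 2019, is inside that window, so Zelion Station is at UTC+01:15.
03:45 UTC + 1h15m = 05:00 local.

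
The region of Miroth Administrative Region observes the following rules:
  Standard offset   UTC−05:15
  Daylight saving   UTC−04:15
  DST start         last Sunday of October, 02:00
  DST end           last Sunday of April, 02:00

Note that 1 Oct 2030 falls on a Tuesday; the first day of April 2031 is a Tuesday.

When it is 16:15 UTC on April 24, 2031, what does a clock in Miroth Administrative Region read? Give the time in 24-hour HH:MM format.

1 October 2030 is a Tuesday, so Sundays fall on 6, 13, 20, 27; the last is October 27.
1 April 2031 is a Tuesday, so Sundays fall on 6, 13, 20, 27; the last is April 27.
At the standard offset (UTC−05:15), 16:15 UTC − 5h15m = 11:00 Miroth Administrative Region standard time.
The standard-time date in Miroth Administrative Region, April 24, 2031, lies within the daylight-saving period (27 October 2030 – 27 April 2031), so Miroth Administrative Region is on daylight time, UTC−04:15.
16:15 UTC − 4h15m = 12:00 local.

12:00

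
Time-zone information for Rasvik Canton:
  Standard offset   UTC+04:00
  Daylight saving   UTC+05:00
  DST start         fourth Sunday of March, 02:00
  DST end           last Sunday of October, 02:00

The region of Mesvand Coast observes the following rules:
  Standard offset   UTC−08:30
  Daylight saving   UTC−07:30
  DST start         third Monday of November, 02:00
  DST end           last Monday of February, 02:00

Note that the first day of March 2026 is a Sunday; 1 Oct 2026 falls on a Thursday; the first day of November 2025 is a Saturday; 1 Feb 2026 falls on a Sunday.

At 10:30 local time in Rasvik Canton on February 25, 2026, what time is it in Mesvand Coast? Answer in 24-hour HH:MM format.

1 March 2026 is a Sunday, so the first Sunday is March 1 and the fourth is March 22.
1 October 2026 is a Thursday, so Sundays fall on 4, 11, 18, 25; the last is October 25.
February 25, 2026 is outside the daylight-saving period (22 March – 25 October), so Rasvik Canton is on standard time, UTC+04:00.
10:30 Rasvik Canton − 4h = 06:30 UTC.
1 November 2025 is a Saturday, so the first Monday is November 3 and the third is November 17.
1 February 2026 is a Sunday, so Mondays fall on 2, 9, 16, 23; the last is February 23.
At the standard offset (UTC−08:30), 06:30 UTC − 8h30m = 22:00 Mesvand Coast standard time (rolling into the previous day, 24 February 2026).
Daylight saving runs 17 November 2025 – 23 February 2026; the standard-time date in Mesvand Coast, February 24, 2026, is outside that window, so Mesvand Coast is on standard time at UTC−08:30.
06:30 UTC − 8h30m = 22:00 Mesvand Coast (rolling into the previous day, 24 February 2026).

22:00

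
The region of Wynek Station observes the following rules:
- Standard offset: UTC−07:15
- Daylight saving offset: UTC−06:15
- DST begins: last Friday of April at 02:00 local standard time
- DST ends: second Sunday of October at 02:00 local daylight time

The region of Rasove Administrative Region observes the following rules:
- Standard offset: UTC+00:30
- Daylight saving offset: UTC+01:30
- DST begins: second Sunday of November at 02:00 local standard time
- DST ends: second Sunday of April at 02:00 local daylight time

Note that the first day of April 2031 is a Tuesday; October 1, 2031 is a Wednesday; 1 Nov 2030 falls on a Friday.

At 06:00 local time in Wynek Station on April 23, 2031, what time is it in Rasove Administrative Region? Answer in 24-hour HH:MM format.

1 April 2031 is a Tuesday, so Fridays fall on 4, 11, 18, 25; the last is April 25.
1 October 2031 is a Wednesday, so the first Sunday is October 5 and the second is October 12.
Daylight saving runs 25 April – 12 October; April 23, 2031 is outside that window, so Wynek Station is on standard time at UTC−07:15.
06:00 Wynek Station + 7h15m = 13:15 UTC.
1 November 2030 is a Friday, so the first Sunday is November 3 and the second is November 10.
1 April 2031 is a Tuesday, so the first Sunday is April 6 and the second is April 13.
At the standard offset (UTC+00:30), 13:15 UTC + 0h30m = 13:45 Rasove Administrative Region standard time.
The standard-time date in Rasove Administrative Region, April 23, 2031, does not fall between 10 November 2030 and 13 April 2031, so daylight saving is not in effect and Rasove Administrative Region is at UTC+00:30.
13:15 UTC + 0h30m = 13:45 Rasove Administrative Region.

13:45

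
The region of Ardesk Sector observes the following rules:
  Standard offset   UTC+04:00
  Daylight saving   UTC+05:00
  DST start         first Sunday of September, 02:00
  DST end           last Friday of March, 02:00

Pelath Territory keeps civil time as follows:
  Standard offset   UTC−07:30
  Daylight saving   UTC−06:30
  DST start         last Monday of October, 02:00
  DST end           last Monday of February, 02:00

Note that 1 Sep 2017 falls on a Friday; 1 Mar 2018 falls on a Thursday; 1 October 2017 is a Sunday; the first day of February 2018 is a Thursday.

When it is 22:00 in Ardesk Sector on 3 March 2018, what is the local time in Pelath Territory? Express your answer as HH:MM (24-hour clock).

09:30

1 September 2017 is a Friday, so the first Sunday is September 3.
1 March 2018 is a Thursday, so Fridays fall on 2, 9, 16, 23, 30; the last is March 30.
3 March 2018 falls between 3 September 2017 and 30 March 2018, so daylight saving is in effect and Ardesk Sector is at UTC+05:00.
22:00 Ardesk Sector − 5h = 17:00 UTC.
1 October 2017 is a Sunday, so Mondays fall on 2, 9, 16, 23, 30; the last is October 30.
1 February 2018 is a Thursday, so Mondays fall on 5, 12, 19, 26; the last is February 26.
At the standard offset (UTC−07:30), 17:00 UTC − 7h30m = 09:30 Pelath Territory standard time.
Daylight saving runs 30 October 2017 – 26 February 2018; the standard-time date in Pelath Territory, 3 March 2018, is outside that window, so Pelath Territory is on standard time at UTC−07:30.
17:00 UTC − 7h30m = 09:30 Pelath Territory.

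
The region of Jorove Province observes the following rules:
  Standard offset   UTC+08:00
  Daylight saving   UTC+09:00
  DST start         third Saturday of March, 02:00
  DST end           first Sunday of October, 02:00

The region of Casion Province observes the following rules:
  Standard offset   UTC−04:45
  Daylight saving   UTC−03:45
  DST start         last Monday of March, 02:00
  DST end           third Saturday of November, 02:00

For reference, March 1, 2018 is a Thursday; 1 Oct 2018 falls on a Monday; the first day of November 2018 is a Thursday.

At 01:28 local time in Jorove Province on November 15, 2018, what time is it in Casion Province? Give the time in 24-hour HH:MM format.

1 March 2018 is a Thursday, so the first Saturday is March 3 and the third is March 17.
1 October 2018 is a Monday, so the first Sunday is October 7.
Daylight saving runs 17 March – 7 October; November 15, 2018 is outside that window, so Jorove Province is on standard time at UTC+08:00.
01:28 Jorove Province − 8h = 17:28 UTC (rolling into the previous day, 14 November 2018).
1 March 2018 is a Thursday, so Mondays fall on 5, 12, 19, 26; the last is March 26.
1 November 2018 is a Thursday, so the first Saturday is November 3 and the third is November 17.
At the standard offset (UTC−04:45), 17:28 UTC − 4h45m = 12:43 Casion Province standard time.
The standard-time date in Casion Province, November 14, 2018, lies within the daylight-saving period (26 March – 17 November), so Casion Province is on daylight time, UTC−03:45.
17:28 UTC − 3h45m = 13:43 Casion Province.

13:43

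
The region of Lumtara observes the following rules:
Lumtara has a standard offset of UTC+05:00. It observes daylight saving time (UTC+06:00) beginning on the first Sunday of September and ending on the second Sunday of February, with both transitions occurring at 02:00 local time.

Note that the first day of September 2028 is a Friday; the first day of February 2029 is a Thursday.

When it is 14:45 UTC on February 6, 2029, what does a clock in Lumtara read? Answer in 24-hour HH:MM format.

1 September 2028 is a Friday, so the first Sunday is September 3.
1 February 2029 is a Thursday, so the first Sunday is February 4 and the second is February 11.
At the standard offset (UTC+05:00), 14:45 UTC + 5h = 19:45 Lumtara standard time.
Daylight saving runs 3 September 2028 – 11 February 2029; the standard-time date in Lumtara, February 6, 2029, is inside that window, so Lumtara is at UTC+06:00.
14:45 UTC + 6h = 20:45 local.

20:45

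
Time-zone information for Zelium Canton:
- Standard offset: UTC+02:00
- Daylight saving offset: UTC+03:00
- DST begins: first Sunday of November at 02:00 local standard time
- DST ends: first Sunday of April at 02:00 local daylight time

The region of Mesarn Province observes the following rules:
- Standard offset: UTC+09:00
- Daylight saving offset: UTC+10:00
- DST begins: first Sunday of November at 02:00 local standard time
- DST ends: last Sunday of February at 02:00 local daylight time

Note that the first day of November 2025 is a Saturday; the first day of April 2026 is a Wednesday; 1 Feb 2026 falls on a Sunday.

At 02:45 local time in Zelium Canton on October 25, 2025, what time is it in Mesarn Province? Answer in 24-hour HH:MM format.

1 November 2025 is a Saturday, so the first Sunday is November 2.
1 April 2026 is a Wednesday, so the first Sunday is April 5.
October 25, 2025 does not fall between 2 November 2025 and 5 April 2026, so daylight saving is not in effect and Zelium Canton is at UTC+02:00.
02:45 Zelium Canton − 2h = 00:45 UTC.
1 November 2025 is a Saturday, so the first Sunday is November 2.
1 February 2026 is a Sunday, so Sundays fall on 1, 8, 15, 22; the last is February 22.
At the standard offset (UTC+09:00), 00:45 UTC + 9h = 09:45 Mesarn Province standard time.
The standard-time date in Mesarn Province, October 25, 2025, is outside the daylight-saving period (2 November 2025 – 22 February 2026), so Mesarn Province is on standard time, UTC+09:00.
00:45 UTC + 9h = 09:45 Mesarn Province.

09:45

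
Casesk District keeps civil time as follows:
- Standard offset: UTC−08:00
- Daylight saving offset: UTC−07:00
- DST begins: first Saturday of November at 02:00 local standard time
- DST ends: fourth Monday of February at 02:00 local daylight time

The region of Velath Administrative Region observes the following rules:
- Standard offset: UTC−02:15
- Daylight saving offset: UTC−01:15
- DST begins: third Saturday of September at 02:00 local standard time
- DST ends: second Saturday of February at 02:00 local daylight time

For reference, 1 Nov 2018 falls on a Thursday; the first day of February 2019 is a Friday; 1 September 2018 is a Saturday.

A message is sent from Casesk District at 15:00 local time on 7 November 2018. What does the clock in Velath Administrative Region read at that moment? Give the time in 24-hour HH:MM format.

1 November 2018 is a Thursday, so the first Saturday is November 3.
1 February 2019 is a Friday, so the first Monday is February 4 and the fourth is February 25.
7 November 2018 lies within the daylight-saving period (3 November 2018 – 25 February 2019), so Casesk District is on daylight time, UTC−07:00.
15:00 Casesk District + 7h = 22:00 UTC.
1 September 2018 is a Saturday, so the first Saturday is September 1 and the third is September 15.
1 February 2019 is a Friday, so the first Saturday is February 2 and the second is February 9.
At the standard offset (UTC−02:15), 22:00 UTC − 2h15m = 19:45 Velath Administrative Region standard time.
The standard-time date in Velath Administrative Region, 7 November 2018, lies within the daylight-saving period (15 September 2018 – 9 February 2019), so Velath Administrative Region is on daylight time, UTC−01:15.
22:00 UTC − 1h15m = 20:45 Velath Administrative Region.

20:45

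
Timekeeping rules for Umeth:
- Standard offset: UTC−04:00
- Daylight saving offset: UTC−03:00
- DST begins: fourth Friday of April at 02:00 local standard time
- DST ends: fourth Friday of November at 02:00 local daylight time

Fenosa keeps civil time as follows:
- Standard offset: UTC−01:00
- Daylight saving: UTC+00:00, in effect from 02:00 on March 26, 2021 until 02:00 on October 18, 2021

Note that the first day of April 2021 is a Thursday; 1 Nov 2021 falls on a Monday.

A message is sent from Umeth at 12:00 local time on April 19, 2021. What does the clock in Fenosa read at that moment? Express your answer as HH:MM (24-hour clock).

16:00

1 April 2021 is a Thursday, so the first Friday is April 2 and the fourth is April 23.
1 November 2021 is a Monday, so the first Friday is November 5 and the fourth is November 26.
April 19, 2021 does not fall between 23 April and 26 November, so daylight saving is not in effect and Umeth is at UTC−04:00.
12:00 Umeth + 4h = 16:00 UTC.
At the standard offset (UTC−01:00), 16:00 UTC − 1h = 15:00 Fenosa standard time.
The standard-time date in Fenosa, April 19, 2021, falls between 26 March and 18 October, so daylight saving is in effect and Fenosa is at UTC+00:00.
16:00 UTC + 0h = 16:00 Fenosa.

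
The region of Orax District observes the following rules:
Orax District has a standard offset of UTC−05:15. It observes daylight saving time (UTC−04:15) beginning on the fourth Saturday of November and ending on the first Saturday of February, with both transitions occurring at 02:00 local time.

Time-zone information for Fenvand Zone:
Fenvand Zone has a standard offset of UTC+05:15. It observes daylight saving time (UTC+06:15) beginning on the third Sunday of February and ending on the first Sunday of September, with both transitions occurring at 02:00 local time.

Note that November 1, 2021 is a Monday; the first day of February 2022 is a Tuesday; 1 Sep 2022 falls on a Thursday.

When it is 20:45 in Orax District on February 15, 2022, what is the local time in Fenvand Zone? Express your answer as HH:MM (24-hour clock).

07:15

1 November 2021 is a Monday, so the first Saturday is November 6 and the fourth is November 27.
1 February 2022 is a Tuesday, so the first Saturday is February 5.
February 15, 2022 does not fall between 27 November 2021 and 5 February 2022, so daylight saving is not in effect and Orax District is at UTC−05:15.
20:45 Orax District + 5h15m = 02:00 UTC (rolling into the next day, 16 February 2022).
1 February 2022 is a Tuesday, so the first Sunday is February 6 and the third is February 20.
1 September 2022 is a Thursday, so the first Sunday is September 4.
At the standard offset (UTC+05:15), 02:00 UTC + 5h15m = 07:15 Fenvand Zone standard time.
The standard-time date in Fenvand Zone, February 16, 2022, does not fall between 20 February and 4 September, so daylight saving is not in effect and Fenvand Zone is at UTC+05:15.
02:00 UTC + 5h15m = 07:15 Fenvand Zone.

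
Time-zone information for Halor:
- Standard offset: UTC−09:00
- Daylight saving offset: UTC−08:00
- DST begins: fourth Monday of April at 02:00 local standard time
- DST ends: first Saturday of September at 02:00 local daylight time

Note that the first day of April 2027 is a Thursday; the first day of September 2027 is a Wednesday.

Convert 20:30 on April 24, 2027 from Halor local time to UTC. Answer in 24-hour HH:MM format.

05:30

1 April 2027 is a Thursday, so the first Monday is April 5 and the fourth is April 26.
1 September 2027 is a Wednesday, so the first Saturday is September 4.
April 24, 2027 does not fall between 26 April and 4 September, so daylight saving is not in effect and Halor is at UTC−09:00.
20:30 local + 9h = 05:30 UTC (rolling into the next day, 25 April 2027).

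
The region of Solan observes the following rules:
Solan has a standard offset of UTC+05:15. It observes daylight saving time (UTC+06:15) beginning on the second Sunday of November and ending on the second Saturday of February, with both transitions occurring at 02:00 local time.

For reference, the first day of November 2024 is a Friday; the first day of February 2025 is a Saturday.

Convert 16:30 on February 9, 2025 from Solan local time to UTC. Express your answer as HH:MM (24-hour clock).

1 November 2024 is a Friday, so the first Sunday is November 3 and the second is November 10.
1 February 2025 is a Saturday, so the first Saturday is February 1 and the second is February 8.
February 9, 2025 is outside the daylight-saving period (10 November 2024 – 8 February 2025), so Solan is on standard time, UTC+05:15.
16:30 local − 5h15m = 11:15 UTC.

11:15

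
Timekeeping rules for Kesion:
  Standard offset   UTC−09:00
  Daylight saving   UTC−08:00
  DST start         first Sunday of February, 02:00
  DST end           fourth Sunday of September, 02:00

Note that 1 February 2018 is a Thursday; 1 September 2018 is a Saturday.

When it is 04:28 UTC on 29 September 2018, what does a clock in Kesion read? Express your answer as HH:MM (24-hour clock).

1 February 2018 is a Thursday, so the first Sunday is February 4.
1 September 2018 is a Saturday, so the first Sunday is September 2 and the fourth is September 23.
At the standard offset (UTC−09:00), 04:28 UTC − 9h = 19:28 Kesion standard time (rolling into the previous day, 28 September 2018).
The standard-time date in Kesion, 28 September 2018, is outside the daylight-saving period (4 February – 23 September), so Kesion is on standard time, UTC−09:00.
04:28 UTC − 9h = 19:28 local (rolling into the previous day, 28 September 2018).

19:28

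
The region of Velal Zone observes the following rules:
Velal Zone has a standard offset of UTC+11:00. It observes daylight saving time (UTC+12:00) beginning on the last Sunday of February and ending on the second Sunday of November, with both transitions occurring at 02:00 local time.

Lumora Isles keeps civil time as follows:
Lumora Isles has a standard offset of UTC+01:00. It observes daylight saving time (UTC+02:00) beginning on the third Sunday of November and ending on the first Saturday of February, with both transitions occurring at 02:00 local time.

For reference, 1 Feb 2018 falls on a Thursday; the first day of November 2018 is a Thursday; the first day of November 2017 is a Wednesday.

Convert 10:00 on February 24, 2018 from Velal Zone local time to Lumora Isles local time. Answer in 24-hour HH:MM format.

1 February 2018 is a Thursday, so Sundays fall on 4, 11, 18, 25; the last is February 25.
1 November 2018 is a Thursday, so the first Sunday is November 4 and the second is November 11.
Daylight saving runs 25 February – 11 November; February 24, 2018 is outside that window, so Velal Zone is on standard time at UTC+11:00.
10:00 Velal Zone − 11h = 23:00 UTC (rolling into the previous day, 23 February 2018).
1 November 2017 is a Wednesday, so the first Sunday is November 5 and the third is November 19.
1 February 2018 is a Thursday, so the first Saturday is February 3.
At the standard offset (UTC+01:00), 23:00 UTC + 1h = 00:00 Lumora Isles standard time (rolling into the next day, 24 February 2018).
Daylight saving runs 19 November 2017 – 3 February 2018; the standard-time date in Lumora Isles, February 24, 2018, is outside that window, so Lumora Isles is on standard time at UTC+01:00.
23:00 UTC + 1h = 00:00 Lumora Isles (rolling into the next day, 24 February 2018).

00:00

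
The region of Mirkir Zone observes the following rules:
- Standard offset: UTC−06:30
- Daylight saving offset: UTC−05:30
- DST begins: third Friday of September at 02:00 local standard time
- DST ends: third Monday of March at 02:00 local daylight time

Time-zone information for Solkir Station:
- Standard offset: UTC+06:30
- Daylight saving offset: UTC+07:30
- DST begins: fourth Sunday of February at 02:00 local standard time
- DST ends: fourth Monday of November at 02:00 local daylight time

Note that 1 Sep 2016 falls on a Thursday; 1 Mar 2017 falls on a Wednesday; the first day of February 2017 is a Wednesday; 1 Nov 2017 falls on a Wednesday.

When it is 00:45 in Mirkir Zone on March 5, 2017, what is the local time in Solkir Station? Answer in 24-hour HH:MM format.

13:45

1 September 2016 is a Thursday, so the first Friday is September 2 and the third is September 16.
1 March 2017 is a Wednesday, so the first Monday is March 6 and the third is March 20.
March 5, 2017 lies within the daylight-saving period (16 September 2016 – 20 March 2017), so Mirkir Zone is on daylight time, UTC−05:30.
00:45 Mirkir Zone + 5h30m = 06:15 UTC.
1 February 2017 is a Wednesday, so the first Sunday is February 5 and the fourth is February 26.
1 November 2017 is a Wednesday, so the first Monday is November 6 and the fourth is November 27.
At the standard offset (UTC+06:30), 06:15 UTC + 6h30m = 12:45 Solkir Station standard time.
The standard-time date in Solkir Station, March 5, 2017, lies within the daylight-saving period (26 February – 27 November), so Solkir Station is on daylight time, UTC+07:30.
06:15 UTC + 7h30m = 13:45 Solkir Station.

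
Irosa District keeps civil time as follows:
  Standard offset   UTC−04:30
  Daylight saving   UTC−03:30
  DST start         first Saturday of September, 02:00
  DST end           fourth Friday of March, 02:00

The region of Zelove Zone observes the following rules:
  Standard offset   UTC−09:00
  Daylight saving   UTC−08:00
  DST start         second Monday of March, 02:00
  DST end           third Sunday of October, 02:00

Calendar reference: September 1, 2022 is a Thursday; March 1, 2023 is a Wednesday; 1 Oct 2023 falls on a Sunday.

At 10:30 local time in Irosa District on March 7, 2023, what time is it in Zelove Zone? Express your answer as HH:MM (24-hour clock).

05:00

1 September 2022 is a Thursday, so the first Saturday is September 3.
1 March 2023 is a Wednesday, so the first Friday is March 3 and the fourth is March 24.
March 7, 2023 falls between 3 September 2022 and 24 March 2023, so daylight saving is in effect and Irosa District is at UTC−03:30.
10:30 Irosa District + 3h30m = 14:00 UTC.
1 March 2023 is a Wednesday, so the first Monday is March 6 and the second is March 13.
1 October 2023 is a Sunday, so the first Sunday is October 1 and the third is October 15.
At the standard offset (UTC−09:00), 14:00 UTC − 9h = 05:00 Zelove Zone standard time.
The standard-time date in Zelove Zone, March 7, 2023, is outside the daylight-saving period (13 March – 15 October), so Zelove Zone is on standard time, UTC−09:00.
14:00 UTC − 9h = 05:00 Zelove Zone.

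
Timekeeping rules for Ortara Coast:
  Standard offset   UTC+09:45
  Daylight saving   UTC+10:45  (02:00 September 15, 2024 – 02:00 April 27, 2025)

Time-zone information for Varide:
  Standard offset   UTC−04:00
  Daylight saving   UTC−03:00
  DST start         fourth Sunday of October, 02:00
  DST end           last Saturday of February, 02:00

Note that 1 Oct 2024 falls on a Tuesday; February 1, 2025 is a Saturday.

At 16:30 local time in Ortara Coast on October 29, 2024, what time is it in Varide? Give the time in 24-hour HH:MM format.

October 29, 2024 lies within the daylight-saving period (15 September 2024 – 27 April 2025), so Ortara Coast is on daylight time, UTC+10:45.
16:30 Ortara Coast − 10h45m = 05:45 UTC.
1 October 2024 is a Tuesday, so the first Sunday is October 6 and the fourth is October 27.
1 February 2025 is a Saturday, so Saturdays fall on 1, 8, 15, 22; the last is February 22.
At the standard offset (UTC−04:00), 05:45 UTC − 4h = 01:45 Varide standard time.
The standard-time date in Varide, October 29, 2024, falls between 27 October 2024 and 22 February 2025, so daylight saving is in effect and Varide is at UTC−03:00.
05:45 UTC − 3h = 02:45 Varide.

02:45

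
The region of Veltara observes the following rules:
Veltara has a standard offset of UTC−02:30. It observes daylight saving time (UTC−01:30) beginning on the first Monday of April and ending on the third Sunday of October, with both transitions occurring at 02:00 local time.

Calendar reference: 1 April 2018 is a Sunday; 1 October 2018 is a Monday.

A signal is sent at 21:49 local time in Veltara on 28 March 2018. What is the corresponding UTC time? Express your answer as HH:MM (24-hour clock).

1 April 2018 is a Sunday, so the first Monday is April 2.
1 October 2018 is a Monday, so the first Sunday is October 7 and the third is October 21.
28 March 2018 does not fall between 2 April and 21 October, so daylight saving is not in effect and Veltara is at UTC−02:30.
21:49 local + 2h30m = 00:19 UTC (rolling into the next day, 29 March 2018).

00:19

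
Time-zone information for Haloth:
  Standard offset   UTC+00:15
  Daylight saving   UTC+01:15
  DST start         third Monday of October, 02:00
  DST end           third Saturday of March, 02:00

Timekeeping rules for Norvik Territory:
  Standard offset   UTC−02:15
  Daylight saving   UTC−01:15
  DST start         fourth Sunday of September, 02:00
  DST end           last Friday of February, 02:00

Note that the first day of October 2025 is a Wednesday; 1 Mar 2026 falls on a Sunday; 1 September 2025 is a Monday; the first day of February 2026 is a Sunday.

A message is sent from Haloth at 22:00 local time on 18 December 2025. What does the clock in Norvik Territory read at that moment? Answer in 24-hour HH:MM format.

1 October 2025 is a Wednesday, so the first Monday is October 6 and the third is October 20.
1 March 2026 is a Sunday, so the first Saturday is March 7 and the third is March 21.
Daylight saving runs 20 October 2025 – 21 March 2026; 18 December 2025 is inside that window, so Haloth is at UTC+01:15.
22:00 Haloth − 1h15m = 20:45 UTC.
1 September 2025 is a Monday, so the first Sunday is September 7 and the fourth is September 28.
1 February 2026 is a Sunday, so Fridays fall on 6, 13, 20, 27; the last is February 27.
At the standard offset (UTC−02:15), 20:45 UTC − 2h15m = 18:30 Norvik Territory standard time.
Daylight saving runs 28 September 2025 – 27 February 2026; the standard-time date in Norvik Territory, 18 December 2025, is inside that window, so Norvik Territory is at UTC−01:15.
20:45 UTC − 1h15m = 19:30 Norvik Territory.

19:30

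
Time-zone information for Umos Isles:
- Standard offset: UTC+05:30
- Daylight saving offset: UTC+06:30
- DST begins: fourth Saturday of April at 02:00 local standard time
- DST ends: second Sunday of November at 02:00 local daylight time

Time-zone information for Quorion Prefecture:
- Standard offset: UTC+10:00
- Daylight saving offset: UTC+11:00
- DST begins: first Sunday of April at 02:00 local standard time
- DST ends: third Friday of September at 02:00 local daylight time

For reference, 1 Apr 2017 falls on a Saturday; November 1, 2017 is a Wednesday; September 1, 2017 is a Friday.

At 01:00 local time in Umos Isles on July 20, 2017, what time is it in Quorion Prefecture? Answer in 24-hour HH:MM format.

05:30

1 April 2017 is a Saturday, so the first Saturday is April 1 and the fourth is April 22.
1 November 2017 is a Wednesday, so the first Sunday is November 5 and the second is November 12.
Daylight saving runs 22 April – 12 November; July 20, 2017 is inside that window, so Umos Isles is at UTC+06:30.
01:00 Umos Isles − 6h30m = 18:30 UTC (rolling into the previous day, 19 July 2017).
1 April 2017 is a Saturday, so the first Sunday is April 2.
1 September 2017 is a Friday, so the first Friday is September 1 and the third is September 15.
At the standard offset (UTC+10:00), 18:30 UTC + 10h = 04:30 Quorion Prefecture standard time (rolling into the next day, 20 July 2017).
The standard-time date in Quorion Prefecture, July 20, 2017, falls between 2 April and 15 September, so daylight saving is in effect and Quorion Prefecture is at UTC+11:00.
18:30 UTC + 11h = 05:30 Quorion Prefecture (rolling into the next day, 20 July 2017).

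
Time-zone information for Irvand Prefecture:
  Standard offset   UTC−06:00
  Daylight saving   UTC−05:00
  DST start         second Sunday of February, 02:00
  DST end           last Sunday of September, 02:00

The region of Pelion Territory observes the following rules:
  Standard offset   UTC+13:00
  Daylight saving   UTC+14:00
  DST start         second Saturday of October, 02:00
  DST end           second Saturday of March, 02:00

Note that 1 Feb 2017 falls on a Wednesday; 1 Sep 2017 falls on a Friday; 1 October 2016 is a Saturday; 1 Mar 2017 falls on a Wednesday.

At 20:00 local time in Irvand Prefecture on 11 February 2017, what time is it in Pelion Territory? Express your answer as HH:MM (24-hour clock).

16:00

1 February 2017 is a Wednesday, so the first Sunday is February 5 and the second is February 12.
1 September 2017 is a Friday, so Sundays fall on 3, 10, 17, 24; the last is September 24.
11 February 2017 does not fall between 12 February and 24 September, so daylight saving is not in effect and Irvand Prefecture is at UTC−06:00.
20:00 Irvand Prefecture + 6h = 02:00 UTC (rolling into the next day, 12 February 2017).
1 October 2016 is a Saturday, so the first Saturday is October 1 and the second is October 8.
1 March 2017 is a Wednesday, so the first Saturday is March 4 and the second is March 11.
At the standard offset (UTC+13:00), 02:00 UTC + 13h = 15:00 Pelion Territory standard time.
Daylight saving runs 8 October 2016 – 11 March 2017; the standard-time date in Pelion Territory, 12 February 2017, is inside that window, so Pelion Territory is at UTC+14:00.
02:00 UTC + 14h = 16:00 Pelion Territory.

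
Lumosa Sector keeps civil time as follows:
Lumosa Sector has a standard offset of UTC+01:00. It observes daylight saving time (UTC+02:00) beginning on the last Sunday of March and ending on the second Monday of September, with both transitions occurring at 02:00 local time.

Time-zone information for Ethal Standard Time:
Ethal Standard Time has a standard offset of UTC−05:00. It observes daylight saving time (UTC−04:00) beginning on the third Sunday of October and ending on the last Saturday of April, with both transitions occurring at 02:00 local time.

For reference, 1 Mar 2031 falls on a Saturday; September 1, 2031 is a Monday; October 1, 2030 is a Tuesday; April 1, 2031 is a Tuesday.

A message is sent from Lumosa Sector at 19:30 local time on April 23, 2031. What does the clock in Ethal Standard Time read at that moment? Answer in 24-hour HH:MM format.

13:30

1 March 2031 is a Saturday, so Sundays fall on 2, 9, 16, 23, 30; the last is March 30.
1 September 2031 is a Monday, so the first Monday is September 1 and the second is September 8.
April 23, 2031 lies within the daylight-saving period (30 March – 8 September), so Lumosa Sector is on daylight time, UTC+02:00.
19:30 Lumosa Sector − 2h = 17:30 UTC.
1 October 2030 is a Tuesday, so the first Sunday is October 6 and the third is October 20.
1 April 2031 is a Tuesday, so Saturdays fall on 5, 12, 19, 26; the last is April 26.
At the standard offset (UTC−05:00), 17:30 UTC − 5h = 12:30 Ethal Standard Time standard time.
Daylight saving runs 20 October 2030 – 26 April 2031; the standard-time date in Ethal Standard Time, April 23, 2031, is inside that window, so Ethal Standard Time is at UTC−04:00.
17:30 UTC − 4h = 13:30 Ethal Standard Time.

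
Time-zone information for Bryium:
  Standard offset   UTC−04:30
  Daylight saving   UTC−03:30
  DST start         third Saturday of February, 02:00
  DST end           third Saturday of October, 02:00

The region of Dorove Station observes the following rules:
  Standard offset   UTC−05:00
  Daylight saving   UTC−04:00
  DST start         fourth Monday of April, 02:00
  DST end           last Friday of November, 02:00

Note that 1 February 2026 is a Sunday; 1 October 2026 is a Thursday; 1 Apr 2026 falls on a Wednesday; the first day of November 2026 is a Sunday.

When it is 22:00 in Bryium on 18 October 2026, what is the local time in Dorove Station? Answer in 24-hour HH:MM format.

1 February 2026 is a Sunday, so the first Saturday is February 7 and the third is February 21.
1 October 2026 is a Thursday, so the first Saturday is October 3 and the third is October 17.
18 October 2026 is outside the daylight-saving period (21 February – 17 October), so Bryium is on standard time, UTC−04:30.
22:00 Bryium + 4h30m = 02:30 UTC (rolling into the next day, 19 October 2026).
1 April 2026 is a Wednesday, so the first Monday is April 6 and the fourth is April 27.
1 November 2026 is a Sunday, so Fridays fall on 6, 13, 20, 27; the last is November 27.
At the standard offset (UTC−05:00), 02:30 UTC − 5h = 21:30 Dorove Station standard time (rolling into the previous day, 18 October 2026).
Daylight saving runs 27 April – 27 November; the standard-time date in Dorove Station, 18 October 2026, is inside that window, so Dorove Station is at UTC−04:00.
02:30 UTC − 4h = 22:30 Dorove Station (rolling into the previous day, 18 October 2026).

22:30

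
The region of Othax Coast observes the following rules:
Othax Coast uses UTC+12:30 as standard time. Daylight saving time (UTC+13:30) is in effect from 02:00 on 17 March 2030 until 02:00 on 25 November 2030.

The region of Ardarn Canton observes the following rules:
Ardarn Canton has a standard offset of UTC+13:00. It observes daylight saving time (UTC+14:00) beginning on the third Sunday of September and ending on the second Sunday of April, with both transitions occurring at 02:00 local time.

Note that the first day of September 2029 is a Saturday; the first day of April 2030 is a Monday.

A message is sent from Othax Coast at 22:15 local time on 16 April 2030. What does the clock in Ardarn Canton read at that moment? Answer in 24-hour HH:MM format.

16 April 2030 lies within the daylight-saving period (17 March – 25 November), so Othax Coast is on daylight time, UTC+13:30.
22:15 Othax Coast − 13h30m = 08:45 UTC.
1 September 2029 is a Saturday, so the first Sunday is September 2 and the third is September 16.
1 April 2030 is a Monday, so the first Sunday is April 7 and the second is April 14.
At the standard offset (UTC+13:00), 08:45 UTC + 13h = 21:45 Ardarn Canton standard time.
Daylight saving runs 16 September 2029 – 14 April 2030; the standard-time date in Ardarn Canton, 16 April 2030, is outside that window, so Ardarn Canton is on standard time at UTC+13:00.
08:45 UTC + 13h = 21:45 Ardarn Canton.

21:45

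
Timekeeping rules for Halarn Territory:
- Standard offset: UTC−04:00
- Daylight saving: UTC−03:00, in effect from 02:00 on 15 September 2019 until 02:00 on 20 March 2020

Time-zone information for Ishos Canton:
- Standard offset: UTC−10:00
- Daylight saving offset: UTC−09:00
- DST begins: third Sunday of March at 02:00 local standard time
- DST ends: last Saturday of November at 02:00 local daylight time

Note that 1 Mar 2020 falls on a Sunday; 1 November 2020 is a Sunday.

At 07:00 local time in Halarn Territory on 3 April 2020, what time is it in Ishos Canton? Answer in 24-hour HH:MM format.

02:00

3 April 2020 is outside the daylight-saving period (15 September 2019 – 20 March 2020), so Halarn Territory is on standard time, UTC−04:00.
07:00 Halarn Territory + 4h = 11:00 UTC.
1 March 2020 is a Sunday, so the first Sunday is March 1 and the third is March 15.
1 November 2020 is a Sunday, so Saturdays fall on 7, 14, 21, 28; the last is November 28.
At the standard offset (UTC−10:00), 11:00 UTC − 10h = 01:00 Ishos Canton standard time.
Daylight saving runs 15 March – 28 November; the standard-time date in Ishos Canton, 3 April 2020, is inside that window, so Ishos Canton is at UTC−09:00.
11:00 UTC − 9h = 02:00 Ishos Canton.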